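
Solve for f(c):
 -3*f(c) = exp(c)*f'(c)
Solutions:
 f(c) = C1*exp(3*exp(-c))


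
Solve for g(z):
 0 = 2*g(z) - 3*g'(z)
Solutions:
 g(z) = C1*exp(2*z/3)


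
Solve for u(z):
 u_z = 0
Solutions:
 u(z) = C1


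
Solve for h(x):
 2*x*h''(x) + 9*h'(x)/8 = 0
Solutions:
 h(x) = C1 + C2*x^(7/16)


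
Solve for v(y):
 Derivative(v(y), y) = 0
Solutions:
 v(y) = C1


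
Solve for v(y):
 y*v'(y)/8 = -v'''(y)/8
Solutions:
 v(y) = C1 + Integral(C2*airyai(-y) + C3*airybi(-y), y)


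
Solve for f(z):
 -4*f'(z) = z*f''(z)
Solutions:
 f(z) = C1 + C2/z^3


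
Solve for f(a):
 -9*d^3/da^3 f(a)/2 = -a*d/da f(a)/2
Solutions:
 f(a) = C1 + Integral(C2*airyai(3^(1/3)*a/3) + C3*airybi(3^(1/3)*a/3), a)


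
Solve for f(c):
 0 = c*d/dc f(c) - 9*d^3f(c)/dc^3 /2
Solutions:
 f(c) = C1 + Integral(C2*airyai(6^(1/3)*c/3) + C3*airybi(6^(1/3)*c/3), c)


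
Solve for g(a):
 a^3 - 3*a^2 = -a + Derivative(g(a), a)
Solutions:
 g(a) = C1 + a^4/4 - a^3 + a^2/2


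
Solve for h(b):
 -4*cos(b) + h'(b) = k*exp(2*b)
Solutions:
 h(b) = C1 + k*exp(2*b)/2 + 4*sin(b)


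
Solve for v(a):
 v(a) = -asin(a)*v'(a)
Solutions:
 v(a) = C1*exp(-Integral(1/asin(a), a))


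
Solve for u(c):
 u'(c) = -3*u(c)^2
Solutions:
 u(c) = 1/(C1 + 3*c)


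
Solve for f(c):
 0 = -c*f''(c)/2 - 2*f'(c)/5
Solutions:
 f(c) = C1 + C2*c^(1/5)


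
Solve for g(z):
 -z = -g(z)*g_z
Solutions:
 g(z) = -sqrt(C1 + z^2)
 g(z) = sqrt(C1 + z^2)


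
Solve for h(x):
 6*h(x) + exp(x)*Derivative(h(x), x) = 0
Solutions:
 h(x) = C1*exp(6*exp(-x))


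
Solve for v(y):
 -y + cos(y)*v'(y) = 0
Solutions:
 v(y) = C1 + Integral(y/cos(y), y)


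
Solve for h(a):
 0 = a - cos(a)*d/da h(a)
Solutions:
 h(a) = C1 + Integral(a/cos(a), a)


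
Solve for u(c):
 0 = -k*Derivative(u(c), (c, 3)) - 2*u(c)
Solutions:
 u(c) = C1*exp(2^(1/3)*c*(-1/k)^(1/3)) + C2*exp(2^(1/3)*c*(-1/k)^(1/3)*(-1 + sqrt(3)*I)/2) + C3*exp(-2^(1/3)*c*(-1/k)^(1/3)*(1 + sqrt(3)*I)/2)


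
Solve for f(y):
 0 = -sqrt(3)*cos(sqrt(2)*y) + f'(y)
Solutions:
 f(y) = C1 + sqrt(6)*sin(sqrt(2)*y)/2


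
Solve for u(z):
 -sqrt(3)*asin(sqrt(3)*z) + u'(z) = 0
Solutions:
 u(z) = C1 + sqrt(3)*(z*asin(sqrt(3)*z) + sqrt(3)*sqrt(1 - 3*z^2)/3)


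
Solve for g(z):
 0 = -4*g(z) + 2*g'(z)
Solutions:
 g(z) = C1*exp(2*z)


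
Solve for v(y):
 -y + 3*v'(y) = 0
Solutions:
 v(y) = C1 + y^2/6


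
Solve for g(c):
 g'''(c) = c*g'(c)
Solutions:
 g(c) = C1 + Integral(C2*airyai(c) + C3*airybi(c), c)


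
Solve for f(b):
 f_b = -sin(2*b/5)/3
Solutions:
 f(b) = C1 + 5*cos(2*b/5)/6


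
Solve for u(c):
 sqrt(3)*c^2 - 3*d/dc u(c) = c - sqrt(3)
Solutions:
 u(c) = C1 + sqrt(3)*c^3/9 - c^2/6 + sqrt(3)*c/3


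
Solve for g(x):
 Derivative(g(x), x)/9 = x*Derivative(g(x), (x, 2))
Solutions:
 g(x) = C1 + C2*x^(10/9)


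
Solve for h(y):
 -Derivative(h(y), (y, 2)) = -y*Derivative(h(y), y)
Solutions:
 h(y) = C1 + C2*erfi(sqrt(2)*y/2)


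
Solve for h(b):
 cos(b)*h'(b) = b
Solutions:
 h(b) = C1 + Integral(b/cos(b), b)


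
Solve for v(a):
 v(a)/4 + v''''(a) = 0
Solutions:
 v(a) = (C1*sin(a/2) + C2*cos(a/2))*exp(-a/2) + (C3*sin(a/2) + C4*cos(a/2))*exp(a/2)


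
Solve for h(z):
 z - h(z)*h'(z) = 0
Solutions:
 h(z) = -sqrt(C1 + z^2)
 h(z) = sqrt(C1 + z^2)


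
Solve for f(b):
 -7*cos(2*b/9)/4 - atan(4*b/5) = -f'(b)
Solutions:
 f(b) = C1 + b*atan(4*b/5) - 5*log(16*b^2 + 25)/8 + 63*sin(2*b/9)/8


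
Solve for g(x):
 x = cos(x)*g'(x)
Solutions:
 g(x) = C1 + Integral(x/cos(x), x)


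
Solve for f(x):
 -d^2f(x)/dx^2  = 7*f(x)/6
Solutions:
 f(x) = C1*sin(sqrt(42)*x/6) + C2*cos(sqrt(42)*x/6)


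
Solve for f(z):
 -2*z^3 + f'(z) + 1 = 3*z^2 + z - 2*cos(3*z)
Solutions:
 f(z) = C1 + z^4/2 + z^3 + z^2/2 - z - 2*sin(3*z)/3


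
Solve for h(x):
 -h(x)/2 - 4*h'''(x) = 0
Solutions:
 h(x) = C3*exp(-x/2) + (C1*sin(sqrt(3)*x/4) + C2*cos(sqrt(3)*x/4))*exp(x/4)


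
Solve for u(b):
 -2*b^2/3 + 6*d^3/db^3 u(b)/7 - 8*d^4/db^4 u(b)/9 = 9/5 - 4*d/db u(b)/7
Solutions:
 u(b) = C1 + C2*exp(b*(-3^(2/3)*(28*sqrt(946) + 865)^(1/3) - 27*3^(1/3)/(28*sqrt(946) + 865)^(1/3) + 18)/56)*sin(3*3^(1/6)*b*(-(28*sqrt(946) + 865)^(1/3) + 9*3^(2/3)/(28*sqrt(946) + 865)^(1/3))/56) + C3*exp(b*(-3^(2/3)*(28*sqrt(946) + 865)^(1/3) - 27*3^(1/3)/(28*sqrt(946) + 865)^(1/3) + 18)/56)*cos(3*3^(1/6)*b*(-(28*sqrt(946) + 865)^(1/3) + 9*3^(2/3)/(28*sqrt(946) + 865)^(1/3))/56) + C4*exp(b*(27*3^(1/3)/(28*sqrt(946) + 865)^(1/3) + 9 + 3^(2/3)*(28*sqrt(946) + 865)^(1/3))/28) + 7*b^3/18 - 7*b/20


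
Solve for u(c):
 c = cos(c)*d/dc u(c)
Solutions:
 u(c) = C1 + Integral(c/cos(c), c)


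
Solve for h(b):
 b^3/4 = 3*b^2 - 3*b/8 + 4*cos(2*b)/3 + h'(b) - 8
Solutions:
 h(b) = C1 + b^4/16 - b^3 + 3*b^2/16 + 8*b - 2*sin(2*b)/3


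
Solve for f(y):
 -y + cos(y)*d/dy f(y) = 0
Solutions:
 f(y) = C1 + Integral(y/cos(y), y)


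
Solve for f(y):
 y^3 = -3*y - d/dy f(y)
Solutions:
 f(y) = C1 - y^4/4 - 3*y^2/2


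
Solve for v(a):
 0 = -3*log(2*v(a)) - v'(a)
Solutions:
 Integral(1/(log(_y) + log(2)), (_y, v(a)))/3 = C1 - a


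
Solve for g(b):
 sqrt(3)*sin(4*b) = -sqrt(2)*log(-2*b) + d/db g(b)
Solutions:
 g(b) = C1 + sqrt(2)*b*(log(-b) - 1) + sqrt(2)*b*log(2) - sqrt(3)*cos(4*b)/4


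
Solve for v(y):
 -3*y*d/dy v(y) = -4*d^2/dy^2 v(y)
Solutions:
 v(y) = C1 + C2*erfi(sqrt(6)*y/4)


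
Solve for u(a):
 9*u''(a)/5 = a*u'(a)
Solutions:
 u(a) = C1 + C2*erfi(sqrt(10)*a/6)


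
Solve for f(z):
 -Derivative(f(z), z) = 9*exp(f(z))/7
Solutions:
 f(z) = log(1/(C1 + 9*z)) + log(7)


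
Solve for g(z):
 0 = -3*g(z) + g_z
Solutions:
 g(z) = C1*exp(3*z)


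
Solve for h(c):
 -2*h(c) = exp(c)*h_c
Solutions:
 h(c) = C1*exp(2*exp(-c))


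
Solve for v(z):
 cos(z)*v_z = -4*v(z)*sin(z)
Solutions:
 v(z) = C1*cos(z)^4


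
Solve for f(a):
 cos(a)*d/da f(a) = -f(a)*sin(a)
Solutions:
 f(a) = C1*cos(a)


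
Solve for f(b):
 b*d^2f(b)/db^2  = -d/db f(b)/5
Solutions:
 f(b) = C1 + C2*b^(4/5)


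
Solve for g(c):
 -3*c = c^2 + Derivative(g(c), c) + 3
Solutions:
 g(c) = C1 - c^3/3 - 3*c^2/2 - 3*c


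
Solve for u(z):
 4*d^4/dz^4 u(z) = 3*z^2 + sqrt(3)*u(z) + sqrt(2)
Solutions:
 u(z) = C1*exp(-sqrt(2)*3^(1/8)*z/2) + C2*exp(sqrt(2)*3^(1/8)*z/2) + C3*sin(sqrt(2)*3^(1/8)*z/2) + C4*cos(sqrt(2)*3^(1/8)*z/2) - sqrt(3)*z^2 - sqrt(6)/3


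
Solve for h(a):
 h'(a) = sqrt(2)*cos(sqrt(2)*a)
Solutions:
 h(a) = C1 + sin(sqrt(2)*a)


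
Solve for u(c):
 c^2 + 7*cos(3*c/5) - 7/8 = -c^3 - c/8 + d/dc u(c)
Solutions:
 u(c) = C1 + c^4/4 + c^3/3 + c^2/16 - 7*c/8 + 35*sin(3*c/5)/3


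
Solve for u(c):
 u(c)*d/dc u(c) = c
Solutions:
 u(c) = -sqrt(C1 + c^2)
 u(c) = sqrt(C1 + c^2)


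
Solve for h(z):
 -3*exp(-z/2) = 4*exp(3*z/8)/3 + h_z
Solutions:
 h(z) = C1 - 32*exp(3*z/8)/9 + 6*exp(-z/2)


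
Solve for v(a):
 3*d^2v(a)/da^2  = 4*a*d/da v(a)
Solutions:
 v(a) = C1 + C2*erfi(sqrt(6)*a/3)


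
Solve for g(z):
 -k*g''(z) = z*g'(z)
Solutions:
 g(z) = C1 + C2*sqrt(k)*erf(sqrt(2)*z*sqrt(1/k)/2)


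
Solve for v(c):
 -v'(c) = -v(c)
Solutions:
 v(c) = C1*exp(c)


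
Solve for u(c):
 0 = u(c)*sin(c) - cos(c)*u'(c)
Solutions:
 u(c) = C1/cos(c)


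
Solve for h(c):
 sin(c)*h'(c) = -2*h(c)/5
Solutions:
 h(c) = C1*(cos(c) + 1)^(1/5)/(cos(c) - 1)^(1/5)


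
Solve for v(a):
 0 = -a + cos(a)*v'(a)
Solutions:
 v(a) = C1 + Integral(a/cos(a), a)


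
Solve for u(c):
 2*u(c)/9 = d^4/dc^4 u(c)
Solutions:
 u(c) = C1*exp(-2^(1/4)*sqrt(3)*c/3) + C2*exp(2^(1/4)*sqrt(3)*c/3) + C3*sin(2^(1/4)*sqrt(3)*c/3) + C4*cos(2^(1/4)*sqrt(3)*c/3)


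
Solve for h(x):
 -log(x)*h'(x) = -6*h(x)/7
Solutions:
 h(x) = C1*exp(6*li(x)/7)


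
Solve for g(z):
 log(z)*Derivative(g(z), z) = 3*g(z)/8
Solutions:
 g(z) = C1*exp(3*li(z)/8)


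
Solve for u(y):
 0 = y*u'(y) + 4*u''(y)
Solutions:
 u(y) = C1 + C2*erf(sqrt(2)*y/4)


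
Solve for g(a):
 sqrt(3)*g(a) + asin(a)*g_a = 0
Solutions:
 g(a) = C1*exp(-sqrt(3)*Integral(1/asin(a), a))


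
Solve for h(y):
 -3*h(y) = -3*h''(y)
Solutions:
 h(y) = C1*exp(-y) + C2*exp(y)


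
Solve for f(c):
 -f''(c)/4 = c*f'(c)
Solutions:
 f(c) = C1 + C2*erf(sqrt(2)*c)


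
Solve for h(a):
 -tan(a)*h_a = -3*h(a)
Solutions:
 h(a) = C1*sin(a)^3


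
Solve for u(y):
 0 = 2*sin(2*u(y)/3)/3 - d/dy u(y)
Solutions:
 -2*y/3 + 3*log(cos(2*u(y)/3) - 1)/4 - 3*log(cos(2*u(y)/3) + 1)/4 = C1


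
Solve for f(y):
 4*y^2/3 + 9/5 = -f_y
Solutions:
 f(y) = C1 - 4*y^3/9 - 9*y/5


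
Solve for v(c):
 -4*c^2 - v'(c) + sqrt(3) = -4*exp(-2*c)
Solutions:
 v(c) = C1 - 4*c^3/3 + sqrt(3)*c - 2*exp(-2*c)


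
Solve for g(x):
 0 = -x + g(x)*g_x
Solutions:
 g(x) = -sqrt(C1 + x^2)
 g(x) = sqrt(C1 + x^2)


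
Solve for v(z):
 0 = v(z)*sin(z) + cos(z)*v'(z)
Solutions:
 v(z) = C1*cos(z)


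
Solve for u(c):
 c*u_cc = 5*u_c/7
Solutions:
 u(c) = C1 + C2*c^(12/7)


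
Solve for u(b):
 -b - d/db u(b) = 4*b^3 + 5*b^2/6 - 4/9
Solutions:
 u(b) = C1 - b^4 - 5*b^3/18 - b^2/2 + 4*b/9


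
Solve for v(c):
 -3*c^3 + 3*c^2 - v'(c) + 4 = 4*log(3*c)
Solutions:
 v(c) = C1 - 3*c^4/4 + c^3 - 4*c*log(c) - c*log(81) + 8*c


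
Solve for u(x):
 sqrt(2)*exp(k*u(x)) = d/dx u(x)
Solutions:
 u(x) = Piecewise((log(-1/(C1*k + sqrt(2)*k*x))/k, Ne(k, 0)), (nan, True))
 u(x) = Piecewise((C1 + sqrt(2)*x, Eq(k, 0)), (nan, True))


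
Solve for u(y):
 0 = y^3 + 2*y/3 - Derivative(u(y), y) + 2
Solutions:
 u(y) = C1 + y^4/4 + y^2/3 + 2*y


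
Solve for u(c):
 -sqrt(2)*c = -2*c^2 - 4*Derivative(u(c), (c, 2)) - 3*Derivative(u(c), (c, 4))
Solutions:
 u(c) = C1 + C2*c + C3*sin(2*sqrt(3)*c/3) + C4*cos(2*sqrt(3)*c/3) - c^4/24 + sqrt(2)*c^3/24 + 3*c^2/8


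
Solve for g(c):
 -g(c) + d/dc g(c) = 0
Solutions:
 g(c) = C1*exp(c)


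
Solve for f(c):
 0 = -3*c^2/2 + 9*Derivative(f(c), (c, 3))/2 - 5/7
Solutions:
 f(c) = C1 + C2*c + C3*c^2 + c^5/180 + 5*c^3/189


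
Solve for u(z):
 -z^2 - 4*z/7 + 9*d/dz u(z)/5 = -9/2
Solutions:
 u(z) = C1 + 5*z^3/27 + 10*z^2/63 - 5*z/2


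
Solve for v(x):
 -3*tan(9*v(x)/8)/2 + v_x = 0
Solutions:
 v(x) = -8*asin(C1*exp(27*x/16))/9 + 8*pi/9
 v(x) = 8*asin(C1*exp(27*x/16))/9


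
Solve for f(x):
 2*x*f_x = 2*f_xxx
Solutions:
 f(x) = C1 + Integral(C2*airyai(x) + C3*airybi(x), x)


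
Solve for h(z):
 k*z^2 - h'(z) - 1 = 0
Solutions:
 h(z) = C1 + k*z^3/3 - z


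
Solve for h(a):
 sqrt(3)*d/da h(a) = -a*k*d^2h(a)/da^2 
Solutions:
 h(a) = C1 + a^(((re(k) - sqrt(3))*re(k) + im(k)^2)/(re(k)^2 + im(k)^2))*(C2*sin(sqrt(3)*log(a)*Abs(im(k))/(re(k)^2 + im(k)^2)) + C3*cos(sqrt(3)*log(a)*im(k)/(re(k)^2 + im(k)^2)))


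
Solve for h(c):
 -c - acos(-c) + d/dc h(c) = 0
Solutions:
 h(c) = C1 + c^2/2 + c*acos(-c) + sqrt(1 - c^2)


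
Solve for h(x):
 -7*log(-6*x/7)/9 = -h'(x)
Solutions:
 h(x) = C1 + 7*x*log(-x)/9 + 7*x*(-log(7) - 1 + log(6))/9


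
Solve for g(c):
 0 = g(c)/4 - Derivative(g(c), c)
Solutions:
 g(c) = C1*exp(c/4)


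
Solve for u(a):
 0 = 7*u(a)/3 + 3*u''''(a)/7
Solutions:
 u(a) = (C1*sin(sqrt(42)*a/6) + C2*cos(sqrt(42)*a/6))*exp(-sqrt(42)*a/6) + (C3*sin(sqrt(42)*a/6) + C4*cos(sqrt(42)*a/6))*exp(sqrt(42)*a/6)


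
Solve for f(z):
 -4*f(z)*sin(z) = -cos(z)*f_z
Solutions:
 f(z) = C1/cos(z)^4


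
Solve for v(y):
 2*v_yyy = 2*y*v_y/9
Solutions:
 v(y) = C1 + Integral(C2*airyai(3^(1/3)*y/3) + C3*airybi(3^(1/3)*y/3), y)


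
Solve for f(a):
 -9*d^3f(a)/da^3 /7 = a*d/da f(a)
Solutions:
 f(a) = C1 + Integral(C2*airyai(-21^(1/3)*a/3) + C3*airybi(-21^(1/3)*a/3), a)


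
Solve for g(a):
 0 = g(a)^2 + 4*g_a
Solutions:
 g(a) = 4/(C1 + a)


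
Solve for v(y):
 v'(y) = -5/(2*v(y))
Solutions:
 v(y) = -sqrt(C1 - 5*y)
 v(y) = sqrt(C1 - 5*y)


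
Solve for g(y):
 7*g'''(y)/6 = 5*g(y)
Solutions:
 g(y) = C3*exp(30^(1/3)*7^(2/3)*y/7) + (C1*sin(10^(1/3)*3^(5/6)*7^(2/3)*y/14) + C2*cos(10^(1/3)*3^(5/6)*7^(2/3)*y/14))*exp(-30^(1/3)*7^(2/3)*y/14)


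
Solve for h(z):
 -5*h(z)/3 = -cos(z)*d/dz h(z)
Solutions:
 h(z) = C1*(sin(z) + 1)^(5/6)/(sin(z) - 1)^(5/6)


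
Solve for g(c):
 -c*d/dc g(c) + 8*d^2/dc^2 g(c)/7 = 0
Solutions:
 g(c) = C1 + C2*erfi(sqrt(7)*c/4)


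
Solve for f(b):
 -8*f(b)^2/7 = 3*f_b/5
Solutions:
 f(b) = 21/(C1 + 40*b)


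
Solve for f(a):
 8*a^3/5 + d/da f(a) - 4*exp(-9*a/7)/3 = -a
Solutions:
 f(a) = C1 - 2*a^4/5 - a^2/2 - 28*exp(-9*a/7)/27


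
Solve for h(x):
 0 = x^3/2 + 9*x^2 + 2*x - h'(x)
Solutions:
 h(x) = C1 + x^4/8 + 3*x^3 + x^2


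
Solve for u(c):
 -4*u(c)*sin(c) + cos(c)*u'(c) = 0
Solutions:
 u(c) = C1/cos(c)^4


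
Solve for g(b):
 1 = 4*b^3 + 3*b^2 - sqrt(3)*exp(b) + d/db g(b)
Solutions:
 g(b) = C1 - b^4 - b^3 + b + sqrt(3)*exp(b)


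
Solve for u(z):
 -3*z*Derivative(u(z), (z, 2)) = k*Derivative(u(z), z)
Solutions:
 u(z) = C1 + z^(1 - re(k)/3)*(C2*sin(log(z)*Abs(im(k))/3) + C3*cos(log(z)*im(k)/3))


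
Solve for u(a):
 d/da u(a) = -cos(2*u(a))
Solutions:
 u(a) = -asin((C1 + exp(4*a))/(C1 - exp(4*a)))/2 + pi/2
 u(a) = asin((C1 + exp(4*a))/(C1 - exp(4*a)))/2


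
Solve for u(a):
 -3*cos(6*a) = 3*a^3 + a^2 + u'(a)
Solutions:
 u(a) = C1 - 3*a^4/4 - a^3/3 - sin(6*a)/2


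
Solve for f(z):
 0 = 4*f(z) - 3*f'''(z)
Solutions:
 f(z) = C3*exp(6^(2/3)*z/3) + (C1*sin(2^(2/3)*3^(1/6)*z/2) + C2*cos(2^(2/3)*3^(1/6)*z/2))*exp(-6^(2/3)*z/6)


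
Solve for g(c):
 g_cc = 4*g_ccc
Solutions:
 g(c) = C1 + C2*c + C3*exp(c/4)


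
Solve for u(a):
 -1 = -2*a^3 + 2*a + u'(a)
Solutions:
 u(a) = C1 + a^4/2 - a^2 - a


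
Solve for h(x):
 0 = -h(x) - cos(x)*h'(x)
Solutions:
 h(x) = C1*sqrt(sin(x) - 1)/sqrt(sin(x) + 1)


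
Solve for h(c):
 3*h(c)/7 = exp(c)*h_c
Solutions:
 h(c) = C1*exp(-3*exp(-c)/7)


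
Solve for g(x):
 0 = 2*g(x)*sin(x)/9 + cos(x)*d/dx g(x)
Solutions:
 g(x) = C1*cos(x)^(2/9)


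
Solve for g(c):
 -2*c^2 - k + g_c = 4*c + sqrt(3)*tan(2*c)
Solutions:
 g(c) = C1 + 2*c^3/3 + 2*c^2 + c*k - sqrt(3)*log(cos(2*c))/2


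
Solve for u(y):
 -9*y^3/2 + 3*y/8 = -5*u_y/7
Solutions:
 u(y) = C1 + 63*y^4/40 - 21*y^2/80


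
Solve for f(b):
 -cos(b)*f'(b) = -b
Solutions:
 f(b) = C1 + Integral(b/cos(b), b)


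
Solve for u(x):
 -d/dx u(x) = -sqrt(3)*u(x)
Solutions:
 u(x) = C1*exp(sqrt(3)*x)


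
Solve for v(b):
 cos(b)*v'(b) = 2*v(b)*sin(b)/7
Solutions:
 v(b) = C1/cos(b)^(2/7)


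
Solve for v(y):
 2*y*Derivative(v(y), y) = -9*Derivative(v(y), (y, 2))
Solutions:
 v(y) = C1 + C2*erf(y/3)


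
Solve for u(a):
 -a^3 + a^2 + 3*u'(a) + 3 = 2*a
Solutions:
 u(a) = C1 + a^4/12 - a^3/9 + a^2/3 - a


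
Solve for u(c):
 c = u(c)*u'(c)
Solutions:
 u(c) = -sqrt(C1 + c^2)
 u(c) = sqrt(C1 + c^2)


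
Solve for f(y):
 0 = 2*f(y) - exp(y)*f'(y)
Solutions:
 f(y) = C1*exp(-2*exp(-y))


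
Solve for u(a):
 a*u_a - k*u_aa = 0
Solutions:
 u(a) = C1 + C2*erf(sqrt(2)*a*sqrt(-1/k)/2)/sqrt(-1/k)


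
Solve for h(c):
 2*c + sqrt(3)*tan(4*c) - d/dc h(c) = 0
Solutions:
 h(c) = C1 + c^2 - sqrt(3)*log(cos(4*c))/4


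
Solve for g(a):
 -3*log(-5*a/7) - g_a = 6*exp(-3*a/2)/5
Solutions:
 g(a) = C1 - 3*a*log(-a) + 3*a*(-log(5) + 1 + log(7)) + 4*exp(-3*a/2)/5


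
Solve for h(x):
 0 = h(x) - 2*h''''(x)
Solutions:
 h(x) = C1*exp(-2^(3/4)*x/2) + C2*exp(2^(3/4)*x/2) + C3*sin(2^(3/4)*x/2) + C4*cos(2^(3/4)*x/2)


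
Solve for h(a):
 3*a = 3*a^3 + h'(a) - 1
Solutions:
 h(a) = C1 - 3*a^4/4 + 3*a^2/2 + a


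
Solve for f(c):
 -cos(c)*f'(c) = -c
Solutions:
 f(c) = C1 + Integral(c/cos(c), c)


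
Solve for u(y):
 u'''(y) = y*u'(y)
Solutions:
 u(y) = C1 + Integral(C2*airyai(y) + C3*airybi(y), y)


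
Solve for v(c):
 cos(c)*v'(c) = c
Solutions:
 v(c) = C1 + Integral(c/cos(c), c)


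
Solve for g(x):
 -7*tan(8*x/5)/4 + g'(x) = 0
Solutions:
 g(x) = C1 - 35*log(cos(8*x/5))/32


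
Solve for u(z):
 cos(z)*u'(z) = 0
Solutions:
 u(z) = C1


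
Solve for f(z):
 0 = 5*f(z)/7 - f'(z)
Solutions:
 f(z) = C1*exp(5*z/7)


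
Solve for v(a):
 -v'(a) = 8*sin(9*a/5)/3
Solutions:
 v(a) = C1 + 40*cos(9*a/5)/27


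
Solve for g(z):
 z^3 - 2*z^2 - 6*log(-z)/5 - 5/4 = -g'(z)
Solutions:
 g(z) = C1 - z^4/4 + 2*z^3/3 + 6*z*log(-z)/5 + z/20


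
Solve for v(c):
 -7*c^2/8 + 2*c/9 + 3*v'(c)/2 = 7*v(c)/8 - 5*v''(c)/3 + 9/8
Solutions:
 v(c) = C1*exp(c*(-9 + sqrt(291))/20) + C2*exp(-c*(9 + sqrt(291))/20) - c^2 - 200*c/63 - 1549/147


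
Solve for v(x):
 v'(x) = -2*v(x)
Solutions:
 v(x) = C1*exp(-2*x)


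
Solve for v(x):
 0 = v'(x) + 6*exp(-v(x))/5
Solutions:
 v(x) = log(C1 - 6*x/5)


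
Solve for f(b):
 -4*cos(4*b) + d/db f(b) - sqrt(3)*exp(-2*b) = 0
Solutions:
 f(b) = C1 + sin(4*b) - sqrt(3)*exp(-2*b)/2


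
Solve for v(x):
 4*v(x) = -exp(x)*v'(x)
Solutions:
 v(x) = C1*exp(4*exp(-x))


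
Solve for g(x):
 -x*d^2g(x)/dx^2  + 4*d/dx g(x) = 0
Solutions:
 g(x) = C1 + C2*x^5


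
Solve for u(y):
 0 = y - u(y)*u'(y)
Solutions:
 u(y) = -sqrt(C1 + y^2)
 u(y) = sqrt(C1 + y^2)


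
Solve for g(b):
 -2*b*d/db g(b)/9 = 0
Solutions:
 g(b) = C1


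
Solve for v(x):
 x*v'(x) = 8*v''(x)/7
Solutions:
 v(x) = C1 + C2*erfi(sqrt(7)*x/4)


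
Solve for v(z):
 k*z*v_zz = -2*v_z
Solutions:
 v(z) = C1 + z^(((re(k) - 2)*re(k) + im(k)^2)/(re(k)^2 + im(k)^2))*(C2*sin(2*log(z)*Abs(im(k))/(re(k)^2 + im(k)^2)) + C3*cos(2*log(z)*im(k)/(re(k)^2 + im(k)^2)))


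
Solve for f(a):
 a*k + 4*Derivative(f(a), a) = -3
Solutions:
 f(a) = C1 - a^2*k/8 - 3*a/4


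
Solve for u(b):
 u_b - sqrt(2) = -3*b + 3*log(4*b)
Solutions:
 u(b) = C1 - 3*b^2/2 + 3*b*log(b) - 3*b + sqrt(2)*b + b*log(64)


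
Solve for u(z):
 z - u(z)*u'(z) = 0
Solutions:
 u(z) = -sqrt(C1 + z^2)
 u(z) = sqrt(C1 + z^2)


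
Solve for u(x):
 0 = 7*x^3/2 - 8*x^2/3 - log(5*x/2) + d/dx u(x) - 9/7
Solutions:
 u(x) = C1 - 7*x^4/8 + 8*x^3/9 + x*log(x) + 2*x/7 + x*log(5/2)


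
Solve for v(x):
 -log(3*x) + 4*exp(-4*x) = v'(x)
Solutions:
 v(x) = C1 - x*log(x) + x*(1 - log(3)) - exp(-4*x)


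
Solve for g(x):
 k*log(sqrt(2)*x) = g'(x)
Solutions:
 g(x) = C1 + k*x*log(x) - k*x + k*x*log(2)/2


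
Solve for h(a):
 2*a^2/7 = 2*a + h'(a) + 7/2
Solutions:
 h(a) = C1 + 2*a^3/21 - a^2 - 7*a/2


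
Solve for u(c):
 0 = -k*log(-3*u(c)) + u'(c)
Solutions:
 Integral(1/(log(-_y) + log(3)), (_y, u(c))) = C1 + c*k


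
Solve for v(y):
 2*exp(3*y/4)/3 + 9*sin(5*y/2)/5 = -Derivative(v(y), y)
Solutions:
 v(y) = C1 - 8*exp(3*y/4)/9 + 18*cos(5*y/2)/25


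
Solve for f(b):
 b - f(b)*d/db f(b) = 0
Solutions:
 f(b) = -sqrt(C1 + b^2)
 f(b) = sqrt(C1 + b^2)


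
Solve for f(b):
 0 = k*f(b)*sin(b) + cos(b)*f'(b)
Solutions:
 f(b) = C1*exp(k*log(cos(b)))


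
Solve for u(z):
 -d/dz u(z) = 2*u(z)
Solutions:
 u(z) = C1*exp(-2*z)


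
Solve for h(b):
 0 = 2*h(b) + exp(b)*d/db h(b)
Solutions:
 h(b) = C1*exp(2*exp(-b))


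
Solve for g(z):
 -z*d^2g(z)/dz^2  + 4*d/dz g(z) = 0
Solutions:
 g(z) = C1 + C2*z^5


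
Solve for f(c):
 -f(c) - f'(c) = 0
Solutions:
 f(c) = C1*exp(-c)


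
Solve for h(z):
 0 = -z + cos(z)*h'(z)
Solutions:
 h(z) = C1 + Integral(z/cos(z), z)


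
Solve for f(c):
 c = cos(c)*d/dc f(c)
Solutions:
 f(c) = C1 + Integral(c/cos(c), c)


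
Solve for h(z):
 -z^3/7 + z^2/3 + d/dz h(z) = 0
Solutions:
 h(z) = C1 + z^4/28 - z^3/9


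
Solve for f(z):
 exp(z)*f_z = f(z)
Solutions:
 f(z) = C1*exp(-exp(-z))


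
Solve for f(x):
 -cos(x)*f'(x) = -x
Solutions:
 f(x) = C1 + Integral(x/cos(x), x)


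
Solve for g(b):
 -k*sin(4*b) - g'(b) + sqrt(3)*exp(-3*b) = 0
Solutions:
 g(b) = C1 + k*cos(4*b)/4 - sqrt(3)*exp(-3*b)/3


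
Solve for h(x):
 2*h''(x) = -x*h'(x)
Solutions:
 h(x) = C1 + C2*erf(x/2)


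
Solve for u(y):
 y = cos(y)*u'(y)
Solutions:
 u(y) = C1 + Integral(y/cos(y), y)


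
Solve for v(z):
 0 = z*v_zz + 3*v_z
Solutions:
 v(z) = C1 + C2/z^2


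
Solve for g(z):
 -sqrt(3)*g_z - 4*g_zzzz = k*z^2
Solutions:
 g(z) = C1 + C4*exp(-2^(1/3)*3^(1/6)*z/2) - sqrt(3)*k*z^3/9 + (C2*sin(2^(1/3)*3^(2/3)*z/4) + C3*cos(2^(1/3)*3^(2/3)*z/4))*exp(2^(1/3)*3^(1/6)*z/4)


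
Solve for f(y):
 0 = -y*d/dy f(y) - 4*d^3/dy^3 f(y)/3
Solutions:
 f(y) = C1 + Integral(C2*airyai(-6^(1/3)*y/2) + C3*airybi(-6^(1/3)*y/2), y)


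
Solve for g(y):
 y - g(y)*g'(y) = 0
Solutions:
 g(y) = -sqrt(C1 + y^2)
 g(y) = sqrt(C1 + y^2)


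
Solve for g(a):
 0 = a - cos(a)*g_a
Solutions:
 g(a) = C1 + Integral(a/cos(a), a)


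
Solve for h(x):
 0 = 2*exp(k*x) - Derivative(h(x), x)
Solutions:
 h(x) = C1 + 2*exp(k*x)/k


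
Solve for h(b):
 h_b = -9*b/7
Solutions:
 h(b) = C1 - 9*b^2/14


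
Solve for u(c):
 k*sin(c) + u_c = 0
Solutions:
 u(c) = C1 + k*cos(c)


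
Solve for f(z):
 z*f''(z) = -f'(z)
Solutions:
 f(z) = C1 + C2*log(z)


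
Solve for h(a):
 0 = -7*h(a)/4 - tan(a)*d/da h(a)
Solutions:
 h(a) = C1/sin(a)^(7/4)


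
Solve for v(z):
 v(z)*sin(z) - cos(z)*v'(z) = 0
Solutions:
 v(z) = C1/cos(z)


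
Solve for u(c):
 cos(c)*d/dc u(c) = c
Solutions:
 u(c) = C1 + Integral(c/cos(c), c)


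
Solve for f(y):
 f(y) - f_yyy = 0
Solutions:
 f(y) = C3*exp(y) + (C1*sin(sqrt(3)*y/2) + C2*cos(sqrt(3)*y/2))*exp(-y/2)


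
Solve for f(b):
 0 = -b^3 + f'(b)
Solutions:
 f(b) = C1 + b^4/4


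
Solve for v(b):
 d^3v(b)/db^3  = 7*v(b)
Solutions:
 v(b) = C3*exp(7^(1/3)*b) + (C1*sin(sqrt(3)*7^(1/3)*b/2) + C2*cos(sqrt(3)*7^(1/3)*b/2))*exp(-7^(1/3)*b/2)


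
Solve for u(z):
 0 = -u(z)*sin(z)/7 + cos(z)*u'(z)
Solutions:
 u(z) = C1/cos(z)^(1/7)


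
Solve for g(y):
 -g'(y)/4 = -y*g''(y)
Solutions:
 g(y) = C1 + C2*y^(5/4)


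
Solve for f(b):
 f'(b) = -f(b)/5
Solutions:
 f(b) = C1*exp(-b/5)


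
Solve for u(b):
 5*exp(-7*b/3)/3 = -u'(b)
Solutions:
 u(b) = C1 + 5*exp(-7*b/3)/7


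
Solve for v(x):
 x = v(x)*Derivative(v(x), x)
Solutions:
 v(x) = -sqrt(C1 + x^2)
 v(x) = sqrt(C1 + x^2)


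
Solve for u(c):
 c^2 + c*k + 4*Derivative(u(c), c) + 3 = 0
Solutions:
 u(c) = C1 - c^3/12 - c^2*k/8 - 3*c/4


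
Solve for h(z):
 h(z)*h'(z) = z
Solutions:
 h(z) = -sqrt(C1 + z^2)
 h(z) = sqrt(C1 + z^2)


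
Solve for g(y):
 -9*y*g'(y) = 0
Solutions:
 g(y) = C1


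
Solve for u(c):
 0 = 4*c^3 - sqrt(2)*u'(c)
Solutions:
 u(c) = C1 + sqrt(2)*c^4/2


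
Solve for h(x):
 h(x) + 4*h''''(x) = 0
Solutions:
 h(x) = (C1*sin(x/2) + C2*cos(x/2))*exp(-x/2) + (C3*sin(x/2) + C4*cos(x/2))*exp(x/2)


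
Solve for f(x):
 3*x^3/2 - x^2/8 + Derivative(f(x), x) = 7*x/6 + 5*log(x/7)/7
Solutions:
 f(x) = C1 - 3*x^4/8 + x^3/24 + 7*x^2/12 + 5*x*log(x)/7 - 5*x*log(7)/7 - 5*x/7


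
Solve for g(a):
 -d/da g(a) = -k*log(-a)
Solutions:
 g(a) = C1 + a*k*log(-a) - a*k


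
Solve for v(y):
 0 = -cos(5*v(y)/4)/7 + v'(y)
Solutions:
 -y/7 - 2*log(sin(5*v(y)/4) - 1)/5 + 2*log(sin(5*v(y)/4) + 1)/5 = C1


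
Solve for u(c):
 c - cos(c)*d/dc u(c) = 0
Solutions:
 u(c) = C1 + Integral(c/cos(c), c)


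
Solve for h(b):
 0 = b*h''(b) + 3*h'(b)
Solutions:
 h(b) = C1 + C2/b^2


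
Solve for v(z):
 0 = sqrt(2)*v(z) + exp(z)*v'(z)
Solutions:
 v(z) = C1*exp(sqrt(2)*exp(-z))


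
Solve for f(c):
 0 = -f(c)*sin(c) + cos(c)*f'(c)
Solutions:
 f(c) = C1/cos(c)


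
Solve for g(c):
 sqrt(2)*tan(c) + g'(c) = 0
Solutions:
 g(c) = C1 + sqrt(2)*log(cos(c))


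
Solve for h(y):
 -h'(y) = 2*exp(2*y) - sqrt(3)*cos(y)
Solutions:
 h(y) = C1 - exp(2*y) + sqrt(3)*sin(y)


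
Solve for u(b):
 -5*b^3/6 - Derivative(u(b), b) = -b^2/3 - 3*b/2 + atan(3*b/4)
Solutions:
 u(b) = C1 - 5*b^4/24 + b^3/9 + 3*b^2/4 - b*atan(3*b/4) + 2*log(9*b^2 + 16)/3


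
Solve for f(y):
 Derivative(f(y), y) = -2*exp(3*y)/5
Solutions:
 f(y) = C1 - 2*exp(3*y)/15


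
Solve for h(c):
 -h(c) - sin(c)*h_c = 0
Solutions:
 h(c) = C1*sqrt(cos(c) + 1)/sqrt(cos(c) - 1)


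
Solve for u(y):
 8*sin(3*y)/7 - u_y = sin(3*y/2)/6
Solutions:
 u(y) = C1 + cos(3*y/2)/9 - 8*cos(3*y)/21


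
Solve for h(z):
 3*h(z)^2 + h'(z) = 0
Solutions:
 h(z) = 1/(C1 + 3*z)


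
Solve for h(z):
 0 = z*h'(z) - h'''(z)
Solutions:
 h(z) = C1 + Integral(C2*airyai(z) + C3*airybi(z), z)


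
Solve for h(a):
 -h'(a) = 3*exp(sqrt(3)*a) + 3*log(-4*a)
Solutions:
 h(a) = C1 - 3*a*log(-a) + 3*a*(1 - 2*log(2)) - sqrt(3)*exp(sqrt(3)*a)


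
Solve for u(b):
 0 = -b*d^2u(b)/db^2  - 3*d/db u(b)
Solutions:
 u(b) = C1 + C2/b^2


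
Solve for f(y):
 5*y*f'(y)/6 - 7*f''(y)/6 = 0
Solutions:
 f(y) = C1 + C2*erfi(sqrt(70)*y/14)


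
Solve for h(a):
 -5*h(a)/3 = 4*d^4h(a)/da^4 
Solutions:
 h(a) = (C1*sin(3^(3/4)*5^(1/4)*a/6) + C2*cos(3^(3/4)*5^(1/4)*a/6))*exp(-3^(3/4)*5^(1/4)*a/6) + (C3*sin(3^(3/4)*5^(1/4)*a/6) + C4*cos(3^(3/4)*5^(1/4)*a/6))*exp(3^(3/4)*5^(1/4)*a/6)


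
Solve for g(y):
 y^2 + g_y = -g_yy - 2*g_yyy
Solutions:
 g(y) = C1 - y^3/3 + y^2 + 2*y + (C2*sin(sqrt(7)*y/4) + C3*cos(sqrt(7)*y/4))*exp(-y/4)


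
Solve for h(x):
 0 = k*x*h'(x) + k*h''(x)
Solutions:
 h(x) = C1 + C2*erf(sqrt(2)*x/2)


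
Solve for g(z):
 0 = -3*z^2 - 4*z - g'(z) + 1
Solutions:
 g(z) = C1 - z^3 - 2*z^2 + z


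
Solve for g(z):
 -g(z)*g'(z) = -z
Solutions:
 g(z) = -sqrt(C1 + z^2)
 g(z) = sqrt(C1 + z^2)


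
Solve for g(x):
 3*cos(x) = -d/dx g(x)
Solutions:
 g(x) = C1 - 3*sin(x)


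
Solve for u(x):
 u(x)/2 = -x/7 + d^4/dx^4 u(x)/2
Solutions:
 u(x) = C1*exp(-x) + C2*exp(x) + C3*sin(x) + C4*cos(x) - 2*x/7


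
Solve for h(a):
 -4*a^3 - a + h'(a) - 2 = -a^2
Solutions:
 h(a) = C1 + a^4 - a^3/3 + a^2/2 + 2*a


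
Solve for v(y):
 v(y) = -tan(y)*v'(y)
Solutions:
 v(y) = C1/sin(y)


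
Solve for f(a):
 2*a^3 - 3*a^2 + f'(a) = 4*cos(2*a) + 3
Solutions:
 f(a) = C1 - a^4/2 + a^3 + 3*a + 2*sin(2*a)


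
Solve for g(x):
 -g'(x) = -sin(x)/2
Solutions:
 g(x) = C1 - cos(x)/2


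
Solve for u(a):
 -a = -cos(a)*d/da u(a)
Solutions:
 u(a) = C1 + Integral(a/cos(a), a)


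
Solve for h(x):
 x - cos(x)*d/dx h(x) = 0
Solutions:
 h(x) = C1 + Integral(x/cos(x), x)


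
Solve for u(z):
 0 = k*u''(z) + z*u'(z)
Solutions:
 u(z) = C1 + C2*sqrt(k)*erf(sqrt(2)*z*sqrt(1/k)/2)


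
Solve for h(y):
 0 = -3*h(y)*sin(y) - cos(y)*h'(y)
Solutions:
 h(y) = C1*cos(y)^3


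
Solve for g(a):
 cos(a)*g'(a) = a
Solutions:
 g(a) = C1 + Integral(a/cos(a), a)


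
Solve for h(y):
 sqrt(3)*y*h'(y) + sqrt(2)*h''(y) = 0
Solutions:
 h(y) = C1 + C2*erf(6^(1/4)*y/2)


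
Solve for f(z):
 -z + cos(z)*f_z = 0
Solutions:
 f(z) = C1 + Integral(z/cos(z), z)


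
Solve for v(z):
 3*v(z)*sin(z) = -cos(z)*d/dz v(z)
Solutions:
 v(z) = C1*cos(z)^3


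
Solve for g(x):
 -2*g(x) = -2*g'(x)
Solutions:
 g(x) = C1*exp(x)


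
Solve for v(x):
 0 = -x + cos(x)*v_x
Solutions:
 v(x) = C1 + Integral(x/cos(x), x)


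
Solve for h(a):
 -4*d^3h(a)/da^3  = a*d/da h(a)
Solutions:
 h(a) = C1 + Integral(C2*airyai(-2^(1/3)*a/2) + C3*airybi(-2^(1/3)*a/2), a)


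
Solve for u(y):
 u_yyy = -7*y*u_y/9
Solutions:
 u(y) = C1 + Integral(C2*airyai(-21^(1/3)*y/3) + C3*airybi(-21^(1/3)*y/3), y)


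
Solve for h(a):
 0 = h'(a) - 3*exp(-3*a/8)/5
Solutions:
 h(a) = C1 - 8*exp(-3*a/8)/5


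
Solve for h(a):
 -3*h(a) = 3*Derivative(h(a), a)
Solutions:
 h(a) = C1*exp(-a)


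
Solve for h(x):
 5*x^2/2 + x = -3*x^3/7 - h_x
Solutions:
 h(x) = C1 - 3*x^4/28 - 5*x^3/6 - x^2/2


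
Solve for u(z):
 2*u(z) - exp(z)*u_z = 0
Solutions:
 u(z) = C1*exp(-2*exp(-z))


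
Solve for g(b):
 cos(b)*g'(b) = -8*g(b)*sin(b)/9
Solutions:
 g(b) = C1*cos(b)^(8/9)


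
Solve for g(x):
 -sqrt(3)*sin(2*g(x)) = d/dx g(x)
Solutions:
 g(x) = pi - acos((-C1 - exp(4*sqrt(3)*x))/(C1 - exp(4*sqrt(3)*x)))/2
 g(x) = acos((-C1 - exp(4*sqrt(3)*x))/(C1 - exp(4*sqrt(3)*x)))/2


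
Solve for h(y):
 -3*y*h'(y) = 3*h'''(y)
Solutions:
 h(y) = C1 + Integral(C2*airyai(-y) + C3*airybi(-y), y)


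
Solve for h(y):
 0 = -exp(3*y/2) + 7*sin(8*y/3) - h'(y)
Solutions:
 h(y) = C1 - 2*exp(3*y/2)/3 - 21*cos(8*y/3)/8


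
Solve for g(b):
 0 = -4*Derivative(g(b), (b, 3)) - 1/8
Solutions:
 g(b) = C1 + C2*b + C3*b^2 - b^3/192


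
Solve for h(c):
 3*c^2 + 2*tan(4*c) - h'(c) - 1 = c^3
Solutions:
 h(c) = C1 - c^4/4 + c^3 - c - log(cos(4*c))/2


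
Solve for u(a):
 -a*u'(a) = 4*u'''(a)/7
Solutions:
 u(a) = C1 + Integral(C2*airyai(-14^(1/3)*a/2) + C3*airybi(-14^(1/3)*a/2), a)


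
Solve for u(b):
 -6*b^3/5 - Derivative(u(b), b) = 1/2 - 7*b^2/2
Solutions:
 u(b) = C1 - 3*b^4/10 + 7*b^3/6 - b/2


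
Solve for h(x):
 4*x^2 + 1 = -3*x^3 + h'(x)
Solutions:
 h(x) = C1 + 3*x^4/4 + 4*x^3/3 + x


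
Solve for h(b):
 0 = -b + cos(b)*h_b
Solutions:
 h(b) = C1 + Integral(b/cos(b), b)


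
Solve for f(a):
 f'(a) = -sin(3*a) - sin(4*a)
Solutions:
 f(a) = C1 + cos(3*a)/3 + cos(4*a)/4


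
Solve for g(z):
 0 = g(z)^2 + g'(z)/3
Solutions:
 g(z) = 1/(C1 + 3*z)


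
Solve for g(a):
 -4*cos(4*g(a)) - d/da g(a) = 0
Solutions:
 g(a) = -asin((C1 + exp(32*a))/(C1 - exp(32*a)))/4 + pi/4
 g(a) = asin((C1 + exp(32*a))/(C1 - exp(32*a)))/4


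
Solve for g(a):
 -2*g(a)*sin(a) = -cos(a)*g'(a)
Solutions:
 g(a) = C1/cos(a)^2


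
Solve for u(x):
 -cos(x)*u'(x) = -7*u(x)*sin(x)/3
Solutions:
 u(x) = C1/cos(x)^(7/3)


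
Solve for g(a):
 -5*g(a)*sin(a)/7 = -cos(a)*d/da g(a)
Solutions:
 g(a) = C1/cos(a)^(5/7)


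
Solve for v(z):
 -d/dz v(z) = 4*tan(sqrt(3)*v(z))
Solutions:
 v(z) = sqrt(3)*(pi - asin(C1*exp(-4*sqrt(3)*z)))/3
 v(z) = sqrt(3)*asin(C1*exp(-4*sqrt(3)*z))/3


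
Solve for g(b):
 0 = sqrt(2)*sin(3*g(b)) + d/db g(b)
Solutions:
 g(b) = -acos((-C1 - exp(6*sqrt(2)*b))/(C1 - exp(6*sqrt(2)*b)))/3 + 2*pi/3
 g(b) = acos((-C1 - exp(6*sqrt(2)*b))/(C1 - exp(6*sqrt(2)*b)))/3


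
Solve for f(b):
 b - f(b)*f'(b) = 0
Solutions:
 f(b) = -sqrt(C1 + b^2)
 f(b) = sqrt(C1 + b^2)


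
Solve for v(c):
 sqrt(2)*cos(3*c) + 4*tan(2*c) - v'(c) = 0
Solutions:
 v(c) = C1 - 2*log(cos(2*c)) + sqrt(2)*sin(3*c)/3


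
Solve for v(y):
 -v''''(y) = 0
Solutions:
 v(y) = C1 + C2*y + C3*y^2 + C4*y^3


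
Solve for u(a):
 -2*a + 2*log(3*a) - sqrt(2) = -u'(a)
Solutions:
 u(a) = C1 + a^2 - 2*a*log(a) - a*log(9) + sqrt(2)*a + 2*a


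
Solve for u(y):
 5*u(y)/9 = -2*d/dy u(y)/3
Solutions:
 u(y) = C1*exp(-5*y/6)


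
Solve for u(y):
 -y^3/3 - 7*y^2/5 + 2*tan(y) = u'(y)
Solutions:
 u(y) = C1 - y^4/12 - 7*y^3/15 - 2*log(cos(y))


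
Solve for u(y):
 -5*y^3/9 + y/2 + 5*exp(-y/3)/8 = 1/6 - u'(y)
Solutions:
 u(y) = C1 + 5*y^4/36 - y^2/4 + y/6 + 15*exp(-y/3)/8


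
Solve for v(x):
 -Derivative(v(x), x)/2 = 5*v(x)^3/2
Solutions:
 v(x) = -sqrt(2)*sqrt(-1/(C1 - 5*x))/2
 v(x) = sqrt(2)*sqrt(-1/(C1 - 5*x))/2


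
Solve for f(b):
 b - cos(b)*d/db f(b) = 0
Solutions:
 f(b) = C1 + Integral(b/cos(b), b)


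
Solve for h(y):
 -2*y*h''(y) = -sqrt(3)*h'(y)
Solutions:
 h(y) = C1 + C2*y^(sqrt(3)/2 + 1)


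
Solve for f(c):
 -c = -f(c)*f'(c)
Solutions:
 f(c) = -sqrt(C1 + c^2)
 f(c) = sqrt(C1 + c^2)


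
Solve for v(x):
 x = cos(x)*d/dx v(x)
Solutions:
 v(x) = C1 + Integral(x/cos(x), x)


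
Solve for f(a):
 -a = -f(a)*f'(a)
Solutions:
 f(a) = -sqrt(C1 + a^2)
 f(a) = sqrt(C1 + a^2)


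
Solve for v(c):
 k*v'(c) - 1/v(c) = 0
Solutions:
 v(c) = -sqrt(C1 + 2*c/k)
 v(c) = sqrt(C1 + 2*c/k)


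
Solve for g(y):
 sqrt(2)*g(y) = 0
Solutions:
 g(y) = 0


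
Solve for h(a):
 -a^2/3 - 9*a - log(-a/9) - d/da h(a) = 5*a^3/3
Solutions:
 h(a) = C1 - 5*a^4/12 - a^3/9 - 9*a^2/2 - a*log(-a) + a*(1 + 2*log(3))


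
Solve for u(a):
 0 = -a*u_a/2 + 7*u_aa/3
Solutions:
 u(a) = C1 + C2*erfi(sqrt(21)*a/14)


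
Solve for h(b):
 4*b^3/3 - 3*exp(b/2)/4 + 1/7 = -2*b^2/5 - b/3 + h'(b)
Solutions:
 h(b) = C1 + b^4/3 + 2*b^3/15 + b^2/6 + b/7 - 3*exp(b/2)/2


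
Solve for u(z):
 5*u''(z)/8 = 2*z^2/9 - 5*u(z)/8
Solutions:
 u(z) = C1*sin(z) + C2*cos(z) + 16*z^2/45 - 32/45


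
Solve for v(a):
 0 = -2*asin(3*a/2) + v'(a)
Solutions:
 v(a) = C1 + 2*a*asin(3*a/2) + 2*sqrt(4 - 9*a^2)/3


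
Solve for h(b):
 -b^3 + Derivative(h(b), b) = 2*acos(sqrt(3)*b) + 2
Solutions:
 h(b) = C1 + b^4/4 + 2*b*acos(sqrt(3)*b) + 2*b - 2*sqrt(3)*sqrt(1 - 3*b^2)/3


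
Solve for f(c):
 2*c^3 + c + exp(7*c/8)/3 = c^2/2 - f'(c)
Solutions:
 f(c) = C1 - c^4/2 + c^3/6 - c^2/2 - 8*exp(7*c/8)/21


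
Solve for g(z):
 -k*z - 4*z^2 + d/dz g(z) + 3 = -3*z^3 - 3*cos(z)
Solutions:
 g(z) = C1 + k*z^2/2 - 3*z^4/4 + 4*z^3/3 - 3*z - 3*sin(z)


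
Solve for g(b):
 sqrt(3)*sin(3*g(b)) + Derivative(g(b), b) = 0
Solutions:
 g(b) = -acos((-C1 - exp(6*sqrt(3)*b))/(C1 - exp(6*sqrt(3)*b)))/3 + 2*pi/3
 g(b) = acos((-C1 - exp(6*sqrt(3)*b))/(C1 - exp(6*sqrt(3)*b)))/3


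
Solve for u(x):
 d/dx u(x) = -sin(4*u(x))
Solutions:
 u(x) = -acos((-C1 - exp(8*x))/(C1 - exp(8*x)))/4 + pi/2
 u(x) = acos((-C1 - exp(8*x))/(C1 - exp(8*x)))/4


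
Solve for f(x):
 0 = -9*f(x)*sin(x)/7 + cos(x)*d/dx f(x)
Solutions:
 f(x) = C1/cos(x)^(9/7)


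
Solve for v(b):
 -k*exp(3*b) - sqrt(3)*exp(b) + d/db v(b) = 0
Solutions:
 v(b) = C1 + k*exp(3*b)/3 + sqrt(3)*exp(b)


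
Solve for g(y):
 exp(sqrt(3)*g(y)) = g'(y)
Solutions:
 g(y) = sqrt(3)*(2*log(-1/(C1 + y)) - log(3))/6


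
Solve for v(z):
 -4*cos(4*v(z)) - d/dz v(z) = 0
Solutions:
 v(z) = -asin((C1 + exp(32*z))/(C1 - exp(32*z)))/4 + pi/4
 v(z) = asin((C1 + exp(32*z))/(C1 - exp(32*z)))/4


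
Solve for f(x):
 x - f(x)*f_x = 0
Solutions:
 f(x) = -sqrt(C1 + x^2)
 f(x) = sqrt(C1 + x^2)


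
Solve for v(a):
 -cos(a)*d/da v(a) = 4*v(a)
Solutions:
 v(a) = C1*(sin(a)^2 - 2*sin(a) + 1)/(sin(a)^2 + 2*sin(a) + 1)


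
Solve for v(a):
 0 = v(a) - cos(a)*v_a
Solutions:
 v(a) = C1*sqrt(sin(a) + 1)/sqrt(sin(a) - 1)


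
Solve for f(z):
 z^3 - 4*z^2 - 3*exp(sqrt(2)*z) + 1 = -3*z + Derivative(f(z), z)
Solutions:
 f(z) = C1 + z^4/4 - 4*z^3/3 + 3*z^2/2 + z - 3*sqrt(2)*exp(sqrt(2)*z)/2


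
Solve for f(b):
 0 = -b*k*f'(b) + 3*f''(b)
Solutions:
 f(b) = Piecewise((-sqrt(6)*sqrt(pi)*C1*erf(sqrt(6)*b*sqrt(-k)/6)/(2*sqrt(-k)) - C2, (k > 0) | (k < 0)), (-C1*b - C2, True))


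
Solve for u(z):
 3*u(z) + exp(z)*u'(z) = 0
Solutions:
 u(z) = C1*exp(3*exp(-z))


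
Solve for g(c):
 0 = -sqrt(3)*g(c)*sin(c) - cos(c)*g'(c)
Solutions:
 g(c) = C1*cos(c)^(sqrt(3))


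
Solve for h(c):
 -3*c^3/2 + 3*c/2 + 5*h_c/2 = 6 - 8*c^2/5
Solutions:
 h(c) = C1 + 3*c^4/20 - 16*c^3/75 - 3*c^2/10 + 12*c/5


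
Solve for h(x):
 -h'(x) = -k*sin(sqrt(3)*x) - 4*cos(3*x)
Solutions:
 h(x) = C1 - sqrt(3)*k*cos(sqrt(3)*x)/3 + 4*sin(3*x)/3


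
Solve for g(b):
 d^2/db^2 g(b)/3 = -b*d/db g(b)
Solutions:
 g(b) = C1 + C2*erf(sqrt(6)*b/2)


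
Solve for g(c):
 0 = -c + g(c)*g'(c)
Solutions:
 g(c) = -sqrt(C1 + c^2)
 g(c) = sqrt(C1 + c^2)


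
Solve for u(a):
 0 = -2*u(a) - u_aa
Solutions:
 u(a) = C1*sin(sqrt(2)*a) + C2*cos(sqrt(2)*a)


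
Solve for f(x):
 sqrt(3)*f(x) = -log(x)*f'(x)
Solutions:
 f(x) = C1*exp(-sqrt(3)*li(x))


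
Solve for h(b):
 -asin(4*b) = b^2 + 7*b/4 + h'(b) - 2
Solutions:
 h(b) = C1 - b^3/3 - 7*b^2/8 - b*asin(4*b) + 2*b - sqrt(1 - 16*b^2)/4


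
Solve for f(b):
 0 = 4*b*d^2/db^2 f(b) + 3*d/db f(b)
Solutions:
 f(b) = C1 + C2*b^(1/4)


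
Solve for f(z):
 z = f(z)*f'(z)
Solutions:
 f(z) = -sqrt(C1 + z^2)
 f(z) = sqrt(C1 + z^2)


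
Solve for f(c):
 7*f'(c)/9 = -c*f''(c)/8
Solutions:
 f(c) = C1 + C2/c^(47/9)


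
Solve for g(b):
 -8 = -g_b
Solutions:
 g(b) = C1 + 8*b


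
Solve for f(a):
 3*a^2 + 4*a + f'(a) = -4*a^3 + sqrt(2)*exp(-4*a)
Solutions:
 f(a) = C1 - a^4 - a^3 - 2*a^2 - sqrt(2)*exp(-4*a)/4


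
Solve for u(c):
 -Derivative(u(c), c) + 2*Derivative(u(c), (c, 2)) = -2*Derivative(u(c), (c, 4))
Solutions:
 u(c) = C1 + C2*exp(6^(1/3)*c*(-(9 + sqrt(129))^(1/3) + 2*6^(1/3)/(9 + sqrt(129))^(1/3))/12)*sin(2^(1/3)*3^(1/6)*c*(6*2^(1/3)/(9 + sqrt(129))^(1/3) + 3^(2/3)*(9 + sqrt(129))^(1/3))/12) + C3*exp(6^(1/3)*c*(-(9 + sqrt(129))^(1/3) + 2*6^(1/3)/(9 + sqrt(129))^(1/3))/12)*cos(2^(1/3)*3^(1/6)*c*(6*2^(1/3)/(9 + sqrt(129))^(1/3) + 3^(2/3)*(9 + sqrt(129))^(1/3))/12) + C4*exp(-6^(1/3)*c*(-(9 + sqrt(129))^(1/3) + 2*6^(1/3)/(9 + sqrt(129))^(1/3))/6)


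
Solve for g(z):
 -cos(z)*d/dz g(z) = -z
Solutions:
 g(z) = C1 + Integral(z/cos(z), z)


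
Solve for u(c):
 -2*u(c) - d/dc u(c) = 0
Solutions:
 u(c) = C1*exp(-2*c)


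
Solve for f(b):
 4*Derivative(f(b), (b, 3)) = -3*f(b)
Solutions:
 f(b) = C3*exp(-6^(1/3)*b/2) + (C1*sin(2^(1/3)*3^(5/6)*b/4) + C2*cos(2^(1/3)*3^(5/6)*b/4))*exp(6^(1/3)*b/4)


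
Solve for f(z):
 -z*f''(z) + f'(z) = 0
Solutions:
 f(z) = C1 + C2*z^2


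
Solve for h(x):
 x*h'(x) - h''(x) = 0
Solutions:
 h(x) = C1 + C2*erfi(sqrt(2)*x/2)


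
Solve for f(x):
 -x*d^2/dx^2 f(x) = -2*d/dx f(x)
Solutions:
 f(x) = C1 + C2*x^3


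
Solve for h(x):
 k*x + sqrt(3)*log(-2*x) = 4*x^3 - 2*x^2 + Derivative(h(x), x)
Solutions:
 h(x) = C1 + k*x^2/2 - x^4 + 2*x^3/3 + sqrt(3)*x*log(-x) + sqrt(3)*x*(-1 + log(2))


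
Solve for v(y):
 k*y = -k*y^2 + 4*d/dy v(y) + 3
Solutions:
 v(y) = C1 + k*y^3/12 + k*y^2/8 - 3*y/4


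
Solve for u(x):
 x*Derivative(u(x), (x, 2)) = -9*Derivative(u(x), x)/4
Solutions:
 u(x) = C1 + C2/x^(5/4)


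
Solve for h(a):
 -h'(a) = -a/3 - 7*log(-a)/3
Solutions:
 h(a) = C1 + a^2/6 + 7*a*log(-a)/3 - 7*a/3


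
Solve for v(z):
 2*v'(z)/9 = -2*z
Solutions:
 v(z) = C1 - 9*z^2/2


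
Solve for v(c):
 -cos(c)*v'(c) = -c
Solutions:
 v(c) = C1 + Integral(c/cos(c), c)


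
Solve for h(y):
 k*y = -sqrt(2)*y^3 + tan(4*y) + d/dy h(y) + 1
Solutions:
 h(y) = C1 + k*y^2/2 + sqrt(2)*y^4/4 - y + log(cos(4*y))/4


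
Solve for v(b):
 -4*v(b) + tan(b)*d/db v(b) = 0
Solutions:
 v(b) = C1*sin(b)^4


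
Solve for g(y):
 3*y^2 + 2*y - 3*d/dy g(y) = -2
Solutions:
 g(y) = C1 + y^3/3 + y^2/3 + 2*y/3


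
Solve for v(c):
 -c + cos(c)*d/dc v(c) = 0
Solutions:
 v(c) = C1 + Integral(c/cos(c), c)


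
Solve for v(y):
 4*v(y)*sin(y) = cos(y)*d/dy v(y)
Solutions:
 v(y) = C1/cos(y)^4


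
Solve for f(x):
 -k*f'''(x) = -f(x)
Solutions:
 f(x) = C1*exp(x*(1/k)^(1/3)) + C2*exp(x*(-1 + sqrt(3)*I)*(1/k)^(1/3)/2) + C3*exp(-x*(1 + sqrt(3)*I)*(1/k)^(1/3)/2)


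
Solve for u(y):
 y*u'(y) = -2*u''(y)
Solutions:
 u(y) = C1 + C2*erf(y/2)


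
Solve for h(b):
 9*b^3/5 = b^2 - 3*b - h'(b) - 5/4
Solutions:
 h(b) = C1 - 9*b^4/20 + b^3/3 - 3*b^2/2 - 5*b/4


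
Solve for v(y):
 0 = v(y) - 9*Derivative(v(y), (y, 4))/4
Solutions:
 v(y) = C1*exp(-sqrt(6)*y/3) + C2*exp(sqrt(6)*y/3) + C3*sin(sqrt(6)*y/3) + C4*cos(sqrt(6)*y/3)


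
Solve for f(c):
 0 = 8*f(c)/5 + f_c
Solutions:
 f(c) = C1*exp(-8*c/5)


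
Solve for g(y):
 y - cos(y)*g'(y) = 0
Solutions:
 g(y) = C1 + Integral(y/cos(y), y)
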